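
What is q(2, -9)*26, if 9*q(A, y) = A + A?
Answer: 104/9 ≈ 11.556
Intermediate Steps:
q(A, y) = 2*A/9 (q(A, y) = (A + A)/9 = (2*A)/9 = 2*A/9)
q(2, -9)*26 = ((2/9)*2)*26 = (4/9)*26 = 104/9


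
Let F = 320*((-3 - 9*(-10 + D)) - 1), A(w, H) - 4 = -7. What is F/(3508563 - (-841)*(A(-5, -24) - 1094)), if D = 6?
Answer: 5120/1292993 ≈ 0.0039598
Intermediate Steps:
A(w, H) = -3 (A(w, H) = 4 - 7 = -3)
F = 10240 (F = 320*((-3 - 9*(-10 + 6)) - 1) = 320*((-3 - 9*(-4)) - 1) = 320*((-3 + 36) - 1) = 320*(33 - 1) = 320*32 = 10240)
F/(3508563 - (-841)*(A(-5, -24) - 1094)) = 10240/(3508563 - (-841)*(-3 - 1094)) = 10240/(3508563 - (-841)*(-1097)) = 10240/(3508563 - 1*922577) = 10240/(3508563 - 922577) = 10240/2585986 = 10240*(1/2585986) = 5120/1292993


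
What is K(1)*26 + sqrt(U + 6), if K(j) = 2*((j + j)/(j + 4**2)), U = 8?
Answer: 104/17 + sqrt(14) ≈ 9.8593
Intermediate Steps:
K(j) = 4*j/(16 + j) (K(j) = 2*((2*j)/(j + 16)) = 2*((2*j)/(16 + j)) = 2*(2*j/(16 + j)) = 4*j/(16 + j))
K(1)*26 + sqrt(U + 6) = (4*1/(16 + 1))*26 + sqrt(8 + 6) = (4*1/17)*26 + sqrt(14) = (4*1*(1/17))*26 + sqrt(14) = (4/17)*26 + sqrt(14) = 104/17 + sqrt(14)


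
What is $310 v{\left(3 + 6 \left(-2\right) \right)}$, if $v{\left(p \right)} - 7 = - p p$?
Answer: $-22940$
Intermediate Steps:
$v{\left(p \right)} = 7 - p^{2}$ ($v{\left(p \right)} = 7 + - p p = 7 - p^{2}$)
$310 v{\left(3 + 6 \left(-2\right) \right)} = 310 \left(7 - \left(3 + 6 \left(-2\right)\right)^{2}\right) = 310 \left(7 - \left(3 - 12\right)^{2}\right) = 310 \left(7 - \left(-9\right)^{2}\right) = 310 \left(7 - 81\right) = 310 \left(-74\right) = -22940$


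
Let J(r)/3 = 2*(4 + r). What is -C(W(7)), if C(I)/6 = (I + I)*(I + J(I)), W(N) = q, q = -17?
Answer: -19380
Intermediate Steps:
J(r) = 24 + 6*r (J(r) = 3*(2*(4 + r)) = 3*(8 + 2*r) = 24 + 6*r)
W(N) = -17
C(I) = 12*I*(24 + 7*I) (C(I) = 6*((I + I)*(I + (24 + 6*I))) = 6*((2*I)*(24 + 7*I)) = 6*(2*I*(24 + 7*I)) = 12*I*(24 + 7*I))
-C(W(7)) = -12*(-17)*(24 + 7*(-17)) = -12*(-17)*(24 - 119) = -12*(-17)*(-95) = -1*19380 = -19380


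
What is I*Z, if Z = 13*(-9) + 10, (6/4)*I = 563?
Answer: -120482/3 ≈ -40161.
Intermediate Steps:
I = 1126/3 (I = (⅔)*563 = 1126/3 ≈ 375.33)
Z = -107 (Z = -117 + 10 = -107)
I*Z = (1126/3)*(-107) = -120482/3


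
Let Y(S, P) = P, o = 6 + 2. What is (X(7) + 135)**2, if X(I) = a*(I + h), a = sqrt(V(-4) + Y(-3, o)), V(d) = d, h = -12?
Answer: 15625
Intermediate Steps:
o = 8
a = 2 (a = sqrt(-4 + 8) = sqrt(4) = 2)
X(I) = -24 + 2*I (X(I) = 2*(I - 12) = 2*(-12 + I) = -24 + 2*I)
(X(7) + 135)**2 = ((-24 + 2*7) + 135)**2 = ((-24 + 14) + 135)**2 = (-10 + 135)**2 = 125**2 = 15625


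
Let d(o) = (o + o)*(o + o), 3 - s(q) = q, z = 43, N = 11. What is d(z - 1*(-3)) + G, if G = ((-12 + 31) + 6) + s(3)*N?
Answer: 8489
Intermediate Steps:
s(q) = 3 - q
d(o) = 4*o² (d(o) = (2*o)*(2*o) = 4*o²)
G = 25 (G = ((-12 + 31) + 6) + (3 - 1*3)*11 = (19 + 6) + (3 - 3)*11 = 25 + 0*11 = 25 + 0 = 25)
d(z - 1*(-3)) + G = 4*(43 - 1*(-3))² + 25 = 4*(43 + 3)² + 25 = 4*46² + 25 = 4*2116 + 25 = 8464 + 25 = 8489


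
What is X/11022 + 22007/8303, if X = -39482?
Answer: -42628946/45757833 ≈ -0.93162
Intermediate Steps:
X/11022 + 22007/8303 = -39482/11022 + 22007/8303 = -39482*1/11022 + 22007*(1/8303) = -19741/5511 + 22007/8303 = -42628946/45757833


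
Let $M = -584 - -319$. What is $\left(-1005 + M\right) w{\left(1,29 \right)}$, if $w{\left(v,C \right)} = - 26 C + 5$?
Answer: $951230$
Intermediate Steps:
$M = -265$ ($M = -584 + 319 = -265$)
$w{\left(v,C \right)} = 5 - 26 C$
$\left(-1005 + M\right) w{\left(1,29 \right)} = \left(-1005 - 265\right) \left(5 - 754\right) = - 1270 \left(5 - 754\right) = \left(-1270\right) \left(-749\right) = 951230$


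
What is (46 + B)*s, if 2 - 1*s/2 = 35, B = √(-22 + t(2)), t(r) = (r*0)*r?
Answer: -3036 - 66*I*√22 ≈ -3036.0 - 309.57*I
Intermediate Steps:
t(r) = 0 (t(r) = 0*r = 0)
B = I*√22 (B = √(-22 + 0) = √(-22) = I*√22 ≈ 4.6904*I)
s = -66 (s = 4 - 2*35 = 4 - 70 = -66)
(46 + B)*s = (46 + I*√22)*(-66) = -3036 - 66*I*√22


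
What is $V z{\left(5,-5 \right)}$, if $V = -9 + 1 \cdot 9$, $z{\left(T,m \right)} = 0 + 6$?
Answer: $0$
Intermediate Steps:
$z{\left(T,m \right)} = 6$
$V = 0$ ($V = -9 + 9 = 0$)
$V z{\left(5,-5 \right)} = 0 \cdot 6 = 0$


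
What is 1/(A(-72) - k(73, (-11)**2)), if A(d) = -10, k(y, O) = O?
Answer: -1/131 ≈ -0.0076336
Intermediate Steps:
1/(A(-72) - k(73, (-11)**2)) = 1/(-10 - 1*(-11)**2) = 1/(-10 - 1*121) = 1/(-10 - 121) = 1/(-131) = -1/131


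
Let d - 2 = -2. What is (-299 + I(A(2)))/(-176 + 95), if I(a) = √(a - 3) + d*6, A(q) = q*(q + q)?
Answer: 299/81 - √5/81 ≈ 3.6638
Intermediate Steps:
d = 0 (d = 2 - 2 = 0)
A(q) = 2*q² (A(q) = q*(2*q) = 2*q²)
I(a) = √(-3 + a) (I(a) = √(a - 3) + 0*6 = √(-3 + a) + 0 = √(-3 + a))
(-299 + I(A(2)))/(-176 + 95) = (-299 + √(-3 + 2*2²))/(-176 + 95) = (-299 + √(-3 + 2*4))/(-81) = (-299 + √(-3 + 8))*(-1/81) = (-299 + √5)*(-1/81) = 299/81 - √5/81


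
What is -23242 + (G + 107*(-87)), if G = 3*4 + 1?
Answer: -32538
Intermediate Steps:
G = 13 (G = 12 + 1 = 13)
-23242 + (G + 107*(-87)) = -23242 + (13 + 107*(-87)) = -23242 + (13 - 9309) = -23242 - 9296 = -32538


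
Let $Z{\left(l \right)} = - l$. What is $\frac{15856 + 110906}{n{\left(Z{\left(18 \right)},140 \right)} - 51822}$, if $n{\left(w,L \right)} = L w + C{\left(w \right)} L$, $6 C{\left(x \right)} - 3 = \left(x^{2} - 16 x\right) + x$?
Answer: $- \frac{63381}{20206} \approx -3.1367$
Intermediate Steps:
$C{\left(x \right)} = \frac{1}{2} - \frac{5 x}{2} + \frac{x^{2}}{6}$ ($C{\left(x \right)} = \frac{1}{2} + \frac{\left(x^{2} - 16 x\right) + x}{6} = \frac{1}{2} + \frac{x^{2} - 15 x}{6} = \frac{1}{2} + \left(- \frac{5 x}{2} + \frac{x^{2}}{6}\right) = \frac{1}{2} - \frac{5 x}{2} + \frac{x^{2}}{6}$)
$n{\left(w,L \right)} = L w + L \left(\frac{1}{2} - \frac{5 w}{2} + \frac{w^{2}}{6}\right)$ ($n{\left(w,L \right)} = L w + \left(\frac{1}{2} - \frac{5 w}{2} + \frac{w^{2}}{6}\right) L = L w + L \left(\frac{1}{2} - \frac{5 w}{2} + \frac{w^{2}}{6}\right)$)
$\frac{15856 + 110906}{n{\left(Z{\left(18 \right)},140 \right)} - 51822} = \frac{15856 + 110906}{\frac{1}{6} \cdot 140 \left(3 + \left(\left(-1\right) 18\right)^{2} - 9 \left(\left(-1\right) 18\right)\right) - 51822} = \frac{126762}{\frac{1}{6} \cdot 140 \left(3 + \left(-18\right)^{2} - -162\right) - 51822} = \frac{126762}{\frac{1}{6} \cdot 140 \left(3 + 324 + 162\right) - 51822} = \frac{126762}{\frac{1}{6} \cdot 140 \cdot 489 - 51822} = \frac{126762}{11410 - 51822} = \frac{126762}{-40412} = 126762 \left(- \frac{1}{40412}\right) = - \frac{63381}{20206}$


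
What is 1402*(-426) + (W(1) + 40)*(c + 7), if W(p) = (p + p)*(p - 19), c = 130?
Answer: -596704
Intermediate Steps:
W(p) = 2*p*(-19 + p) (W(p) = (2*p)*(-19 + p) = 2*p*(-19 + p))
1402*(-426) + (W(1) + 40)*(c + 7) = 1402*(-426) + (2*1*(-19 + 1) + 40)*(130 + 7) = -597252 + (2*1*(-18) + 40)*137 = -597252 + (-36 + 40)*137 = -597252 + 4*137 = -597252 + 548 = -596704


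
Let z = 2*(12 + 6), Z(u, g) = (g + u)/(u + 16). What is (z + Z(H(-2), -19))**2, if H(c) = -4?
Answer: 167281/144 ≈ 1161.7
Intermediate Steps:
Z(u, g) = (g + u)/(16 + u)
z = 36 (z = 2*18 = 36)
(z + Z(H(-2), -19))**2 = (36 + (-19 - 4)/(16 - 4))**2 = (36 - 23/12)**2 = (409/12)**2 = 167281/144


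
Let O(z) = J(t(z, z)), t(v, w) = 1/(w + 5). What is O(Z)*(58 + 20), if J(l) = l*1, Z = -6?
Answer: -78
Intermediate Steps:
t(v, w) = 1/(5 + w)
J(l) = l
O(z) = 1/(5 + z)
O(Z)*(58 + 20) = (58 + 20)/(5 - 6) = 78/(-1) = -1*78 = -78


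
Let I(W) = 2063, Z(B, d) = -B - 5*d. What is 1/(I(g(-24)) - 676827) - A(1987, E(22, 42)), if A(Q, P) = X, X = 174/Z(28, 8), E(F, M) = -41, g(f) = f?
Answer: 1726601/674764 ≈ 2.5588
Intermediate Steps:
X = -87/34 (X = 174/(-1*28 - 5*8) = 174/(-28 - 40) = 174/(-68) = 174*(-1/68) = -87/34 ≈ -2.5588)
A(Q, P) = -87/34
1/(I(g(-24)) - 676827) - A(1987, E(22, 42)) = 1/(2063 - 676827) - 1*(-87/34) = 1/(-674764) + 87/34 = -1/674764 + 87/34 = 1726601/674764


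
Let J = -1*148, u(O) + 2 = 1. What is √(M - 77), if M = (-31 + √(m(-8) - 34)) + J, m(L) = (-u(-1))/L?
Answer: √(-1024 + I*√546)/2 ≈ 0.18254 + 16.001*I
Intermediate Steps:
u(O) = -1 (u(O) = -2 + 1 = -1)
m(L) = 1/L (m(L) = (-1*(-1))/L = 1/L)
J = -148
M = -179 + I*√546/4 (M = (-31 + √(1/(-8) - 34)) - 148 = (-31 + √(-⅛ - 34)) - 148 = (-31 + √(-273/8)) - 148 = (-31 + I*√546/4) - 148 = -179 + I*√546/4 ≈ -179.0 + 5.8417*I)
√(M - 77) = √((-179 + I*√546/4) - 77) = √(-256 + I*√546/4)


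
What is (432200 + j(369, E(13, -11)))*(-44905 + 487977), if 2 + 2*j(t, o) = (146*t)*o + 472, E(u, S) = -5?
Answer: 131924688000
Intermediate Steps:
j(t, o) = 235 + 73*o*t (j(t, o) = -1 + ((146*t)*o + 472)/2 = -1 + (146*o*t + 472)/2 = -1 + (472 + 146*o*t)/2 = -1 + (236 + 73*o*t) = 235 + 73*o*t)
(432200 + j(369, E(13, -11)))*(-44905 + 487977) = (432200 + (235 + 73*(-5)*369))*(-44905 + 487977) = (432200 + (235 - 134685))*443072 = (432200 - 134450)*443072 = 297750*443072 = 131924688000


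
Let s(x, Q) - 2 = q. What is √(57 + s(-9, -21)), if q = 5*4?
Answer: √79 ≈ 8.8882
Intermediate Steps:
q = 20
s(x, Q) = 22 (s(x, Q) = 2 + 20 = 22)
√(57 + s(-9, -21)) = √(57 + 22) = √79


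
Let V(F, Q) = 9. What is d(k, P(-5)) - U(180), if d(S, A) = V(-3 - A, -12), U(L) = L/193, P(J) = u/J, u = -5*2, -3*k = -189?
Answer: 1557/193 ≈ 8.0674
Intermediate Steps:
k = 63 (k = -⅓*(-189) = 63)
u = -10
P(J) = -10/J
U(L) = L/193 (U(L) = L*(1/193) = L/193)
d(S, A) = 9
d(k, P(-5)) - U(180) = 9 - 180/193 = 1557/193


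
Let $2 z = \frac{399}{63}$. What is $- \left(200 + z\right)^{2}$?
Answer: $- \frac{1485961}{36} \approx -41277.0$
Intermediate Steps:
$z = \frac{19}{6}$ ($z = \frac{399 \cdot \frac{1}{63}}{2} = \frac{1}{2} \cdot \frac{19}{3} = \frac{19}{6} \approx 3.1667$)
$- \left(200 + z\right)^{2} = - \left(200 + \frac{19}{6}\right)^{2} = - \left(\frac{1219}{6}\right)^{2} = \left(-1\right) \frac{1485961}{36} = - \frac{1485961}{36}$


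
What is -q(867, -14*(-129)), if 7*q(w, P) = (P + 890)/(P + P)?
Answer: -674/6321 ≈ -0.10663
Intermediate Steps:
q(w, P) = (890 + P)/(14*P) (q(w, P) = ((P + 890)/(P + P))/7 = ((890 + P)/((2*P)))/7 = ((890 + P)*(1/(2*P)))/7 = ((890 + P)/(2*P))/7 = (890 + P)/(14*P))
-q(867, -14*(-129)) = -(890 - 14*(-129))/(14*((-14*(-129)))) = -(890 + 1806)/(14*1806) = -2696/(14*1806) = -1*674/6321 = -674/6321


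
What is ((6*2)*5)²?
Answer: 3600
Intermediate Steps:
((6*2)*5)² = (12*5)² = 60² = 3600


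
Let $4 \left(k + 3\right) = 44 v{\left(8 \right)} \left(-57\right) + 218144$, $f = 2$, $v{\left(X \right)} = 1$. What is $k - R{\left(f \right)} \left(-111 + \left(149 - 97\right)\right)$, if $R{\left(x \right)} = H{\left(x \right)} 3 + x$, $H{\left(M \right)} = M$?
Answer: $54378$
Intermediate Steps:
$R{\left(x \right)} = 4 x$ ($R{\left(x \right)} = x 3 + x = 3 x + x = 4 x$)
$k = 53906$ ($k = -3 + \frac{44 \cdot 1 \left(-57\right) + 218144}{4} = -3 + \frac{44 \left(-57\right) + 218144}{4} = -3 + \frac{-2508 + 218144}{4} = -3 + \frac{1}{4} \cdot 215636 = -3 + 53909 = 53906$)
$k - R{\left(f \right)} \left(-111 + \left(149 - 97\right)\right) = 53906 - 4 \cdot 2 \left(-111 + \left(149 - 97\right)\right) = 53906 - 8 \left(-111 + \left(149 - 97\right)\right) = 53906 - 8 \left(-111 + 52\right) = 53906 - 8 \left(-59\right) = 53906 - -472 = 53906 + 472 = 54378$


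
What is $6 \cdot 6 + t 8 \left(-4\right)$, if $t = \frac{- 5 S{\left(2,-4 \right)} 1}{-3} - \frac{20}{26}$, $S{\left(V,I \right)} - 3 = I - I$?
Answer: $- \frac{1292}{13} \approx -99.385$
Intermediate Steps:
$S{\left(V,I \right)} = 3$ ($S{\left(V,I \right)} = 3 + \left(I - I\right) = 3 + 0 = 3$)
$t = \frac{55}{13}$ ($t = \frac{\left(-5\right) 3 \cdot 1}{-3} - \frac{20}{26} = \left(-15\right) 1 \left(- \frac{1}{3}\right) - \frac{10}{13} = \left(-15\right) \left(- \frac{1}{3}\right) - \frac{10}{13} = 5 - \frac{10}{13} = \frac{55}{13} \approx 4.2308$)
$6 \cdot 6 + t 8 \left(-4\right) = 6 \cdot 6 + \frac{55 \cdot 8 \left(-4\right)}{13} = 36 + \frac{55}{13} \left(-32\right) = 36 - \frac{1760}{13} = - \frac{1292}{13}$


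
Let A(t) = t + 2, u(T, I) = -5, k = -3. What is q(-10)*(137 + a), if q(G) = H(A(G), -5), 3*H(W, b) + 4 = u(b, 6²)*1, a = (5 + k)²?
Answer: -423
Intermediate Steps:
a = 4 (a = (5 - 3)² = 2² = 4)
A(t) = 2 + t
H(W, b) = -3 (H(W, b) = -4/3 + (-5*1)/3 = -4/3 + (⅓)*(-5) = -4/3 - 5/3 = -3)
q(G) = -3
q(-10)*(137 + a) = -3*(137 + 4) = -3*141 = -423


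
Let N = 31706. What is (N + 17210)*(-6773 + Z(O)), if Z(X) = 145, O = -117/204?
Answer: -324215248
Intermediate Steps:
O = -39/68 (O = -117*1/204 = -39/68 ≈ -0.57353)
(N + 17210)*(-6773 + Z(O)) = (31706 + 17210)*(-6773 + 145) = 48916*(-6628) = -324215248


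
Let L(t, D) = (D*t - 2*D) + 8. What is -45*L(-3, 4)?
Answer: 540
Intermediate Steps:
L(t, D) = 8 - 2*D + D*t (L(t, D) = (-2*D + D*t) + 8 = 8 - 2*D + D*t)
-45*L(-3, 4) = -45*(8 - 2*4 + 4*(-3)) = -45*(8 - 8 - 12) = -45*(-12) = 540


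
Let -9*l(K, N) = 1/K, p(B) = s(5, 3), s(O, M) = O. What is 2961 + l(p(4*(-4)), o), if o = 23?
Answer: 133244/45 ≈ 2961.0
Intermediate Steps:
p(B) = 5
l(K, N) = -1/(9*K)
2961 + l(p(4*(-4)), o) = 2961 - ⅑/5 = 2961 - ⅑*⅕ = 2961 - 1/45 = 133244/45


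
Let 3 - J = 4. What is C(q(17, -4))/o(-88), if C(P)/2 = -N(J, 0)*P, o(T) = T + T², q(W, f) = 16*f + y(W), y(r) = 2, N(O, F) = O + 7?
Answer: 31/319 ≈ 0.097179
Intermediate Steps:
J = -1 (J = 3 - 1*4 = 3 - 4 = -1)
N(O, F) = 7 + O
q(W, f) = 2 + 16*f (q(W, f) = 16*f + 2 = 2 + 16*f)
C(P) = -12*P (C(P) = 2*(-(7 - 1)*P) = 2*(-6*P) = -12*P)
C(q(17, -4))/o(-88) = (-12*(2 + 16*(-4)))/((-88*(1 - 88))) = (-12*(2 - 64))/((-88*(-87))) = -12*(-62)/7656 = 744*(1/7656) = 31/319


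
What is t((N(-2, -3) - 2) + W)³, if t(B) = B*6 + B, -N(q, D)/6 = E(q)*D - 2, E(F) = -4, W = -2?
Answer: -89915392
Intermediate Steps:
N(q, D) = 12 + 24*D (N(q, D) = -6*(-4*D - 2) = -6*(-2 - 4*D) = 12 + 24*D)
t(B) = 7*B (t(B) = 6*B + B = 7*B)
t((N(-2, -3) - 2) + W)³ = (7*(((12 + 24*(-3)) - 2) - 2))³ = (7*(((12 - 72) - 2) - 2))³ = (7*((-60 - 2) - 2))³ = (7*(-62 - 2))³ = (7*(-64))³ = (-448)³ = -89915392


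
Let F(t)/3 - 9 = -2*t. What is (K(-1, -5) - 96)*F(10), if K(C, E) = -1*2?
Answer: 3234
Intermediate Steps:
K(C, E) = -2
F(t) = 27 - 6*t (F(t) = 27 + 3*(-2*t) = 27 - 6*t)
(K(-1, -5) - 96)*F(10) = (-2 - 96)*(27 - 6*10) = -98*(27 - 60) = -98*(-33) = 3234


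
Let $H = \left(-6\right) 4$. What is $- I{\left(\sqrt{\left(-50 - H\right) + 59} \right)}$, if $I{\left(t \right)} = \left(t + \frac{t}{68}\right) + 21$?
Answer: $-21 - \frac{69 \sqrt{33}}{68} \approx -26.829$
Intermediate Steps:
$H = -24$
$I{\left(t \right)} = 21 + \frac{69 t}{68}$ ($I{\left(t \right)} = \left(t + t \frac{1}{68}\right) + 21 = \left(t + \frac{t}{68}\right) + 21 = \frac{69 t}{68} + 21 = 21 + \frac{69 t}{68}$)
$- I{\left(\sqrt{\left(-50 - H\right) + 59} \right)} = - (21 + \frac{69 \sqrt{\left(-50 - -24\right) + 59}}{68}) = - (21 + \frac{69 \sqrt{\left(-50 + 24\right) + 59}}{68}) = - (21 + \frac{69 \sqrt{-26 + 59}}{68}) = - (21 + \frac{69 \sqrt{33}}{68}) = -21 - \frac{69 \sqrt{33}}{68}$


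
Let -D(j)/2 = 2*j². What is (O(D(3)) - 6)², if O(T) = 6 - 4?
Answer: 16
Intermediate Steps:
D(j) = -4*j²
O(T) = 2
(O(D(3)) - 6)² = (2 - 6)² = (-4)² = 16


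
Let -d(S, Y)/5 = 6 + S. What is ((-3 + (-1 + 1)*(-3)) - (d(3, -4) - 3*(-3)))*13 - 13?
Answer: 416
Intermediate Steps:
d(S, Y) = -30 - 5*S (d(S, Y) = -5*(6 + S) = -30 - 5*S)
((-3 + (-1 + 1)*(-3)) - (d(3, -4) - 3*(-3)))*13 - 13 = ((-3 + (-1 + 1)*(-3)) - ((-30 - 5*3) - 3*(-3)))*13 - 13 = ((-3 + 0*(-3)) - ((-30 - 15) + 9))*13 - 13 = ((-3 + 0) - (-45 + 9))*13 - 13 = (-3 - 1*(-36))*13 - 13 = (-3 + 36)*13 - 13 = 33*13 - 13 = 429 - 13 = 416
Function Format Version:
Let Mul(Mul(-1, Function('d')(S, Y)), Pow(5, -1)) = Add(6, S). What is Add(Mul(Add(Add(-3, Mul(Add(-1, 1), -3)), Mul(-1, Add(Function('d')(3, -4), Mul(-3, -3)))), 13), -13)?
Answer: 416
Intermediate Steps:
Function('d')(S, Y) = Add(-30, Mul(-5, S)) (Function('d')(S, Y) = Mul(-5, Add(6, S)) = Add(-30, Mul(-5, S)))
Add(Mul(Add(Add(-3, Mul(Add(-1, 1), -3)), Mul(-1, Add(Function('d')(3, -4), Mul(-3, -3)))), 13), -13) = Add(Mul(Add(Add(-3, Mul(Add(-1, 1), -3)), Mul(-1, Add(Add(-30, Mul(-5, 3)), Mul(-3, -3)))), 13), -13) = Add(Mul(Add(Add(-3, Mul(0, -3)), Mul(-1, Add(Add(-30, -15), 9))), 13), -13) = Add(Mul(Add(Add(-3, 0), Mul(-1, Add(-45, 9))), 13), -13) = Add(Mul(Add(-3, Mul(-1, -36)), 13), -13) = Add(Mul(Add(-3, 36), 13), -13) = Add(Mul(33, 13), -13) = Add(429, -13) = 416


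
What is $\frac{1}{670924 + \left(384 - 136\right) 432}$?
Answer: $\frac{1}{778060} \approx 1.2852 \cdot 10^{-6}$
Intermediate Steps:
$\frac{1}{670924 + \left(384 - 136\right) 432} = \frac{1}{670924 + 248 \cdot 432} = \frac{1}{670924 + 107136} = \frac{1}{778060}$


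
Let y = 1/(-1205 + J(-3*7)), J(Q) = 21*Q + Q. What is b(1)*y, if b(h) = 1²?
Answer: -1/1667 ≈ -0.00059988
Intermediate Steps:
b(h) = 1
J(Q) = 22*Q
y = -1/1667 (y = 1/(-1205 + 22*(-3*7)) = 1/(-1205 + 22*(-21)) = 1/(-1205 - 462) = 1/(-1667) = -1/1667 ≈ -0.00059988)
b(1)*y = 1*(-1/1667) = -1/1667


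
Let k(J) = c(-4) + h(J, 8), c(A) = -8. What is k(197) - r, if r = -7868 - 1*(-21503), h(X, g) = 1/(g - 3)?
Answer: -68214/5 ≈ -13643.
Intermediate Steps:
h(X, g) = 1/(-3 + g)
r = 13635 (r = -7868 + 21503 = 13635)
k(J) = -39/5 (k(J) = -8 + 1/(-3 + 8) = -8 + 1/5 = -8 + ⅕ = -39/5)
k(197) - r = -39/5 - 1*13635 = -39/5 - 13635 = -68214/5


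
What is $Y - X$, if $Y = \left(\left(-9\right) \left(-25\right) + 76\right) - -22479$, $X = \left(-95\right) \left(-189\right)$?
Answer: $4825$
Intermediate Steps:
$X = 17955$
$Y = 22780$ ($Y = \left(225 + 76\right) + 22479 = 301 + 22479 = 22780$)
$Y - X = 22780 - 17955 = 4825$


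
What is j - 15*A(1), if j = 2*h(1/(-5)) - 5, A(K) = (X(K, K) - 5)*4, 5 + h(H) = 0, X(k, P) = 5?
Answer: -15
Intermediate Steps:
h(H) = -5 (h(H) = -5 + 0 = -5)
A(K) = 0 (A(K) = (5 - 5)*4 = 0*4 = 0)
j = -15 (j = 2*(-5) - 5 = -10 - 5 = -15)
j - 15*A(1) = -15 - 15*0 = -15 + 0 = -15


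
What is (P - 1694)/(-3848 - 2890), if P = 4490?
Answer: -466/1123 ≈ -0.41496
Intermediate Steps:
(P - 1694)/(-3848 - 2890) = (4490 - 1694)/(-3848 - 2890) = 2796/(-6738) = 2796*(-1/6738) = -466/1123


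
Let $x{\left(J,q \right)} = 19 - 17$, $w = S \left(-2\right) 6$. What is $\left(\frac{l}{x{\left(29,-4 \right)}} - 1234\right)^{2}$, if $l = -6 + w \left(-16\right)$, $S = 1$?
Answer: $1301881$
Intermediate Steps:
$w = -12$ ($w = 1 \left(-2\right) 6 = \left(-2\right) 6 = -12$)
$x{\left(J,q \right)} = 2$ ($x{\left(J,q \right)} = 19 - 17 = 2$)
$l = 186$ ($l = -6 - -192 = -6 + 192 = 186$)
$\left(\frac{l}{x{\left(29,-4 \right)}} - 1234\right)^{2} = \left(\frac{186}{2} - 1234\right)^{2} = \left(186 \cdot \frac{1}{2} - 1234\right)^{2} = \left(93 - 1234\right)^{2} = \left(-1141\right)^{2} = 1301881$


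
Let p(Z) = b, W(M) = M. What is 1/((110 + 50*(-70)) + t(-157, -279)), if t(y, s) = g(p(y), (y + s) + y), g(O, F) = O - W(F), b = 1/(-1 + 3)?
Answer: -2/5593 ≈ -0.00035759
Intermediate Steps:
b = ½ (b = 1/2 = ½ ≈ 0.50000)
p(Z) = ½
g(O, F) = O - F
t(y, s) = ½ - s - 2*y (t(y, s) = ½ - ((y + s) + y) = ½ - ((s + y) + y) = ½ - (s + 2*y) = ½ + (-s - 2*y) = ½ - s - 2*y)
1/((110 + 50*(-70)) + t(-157, -279)) = 1/((110 + 50*(-70)) + (½ - 1*(-279) - 2*(-157))) = 1/((110 - 3500) + (½ + 279 + 314)) = 1/(-3390 + 1187/2) = 1/(-5593/2) = -2/5593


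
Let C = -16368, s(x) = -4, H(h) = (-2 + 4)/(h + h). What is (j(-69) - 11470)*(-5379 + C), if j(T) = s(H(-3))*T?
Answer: 243435918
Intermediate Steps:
H(h) = 1/h (H(h) = 2/((2*h)) = 2*(1/(2*h)) = 1/h)
j(T) = -4*T
(j(-69) - 11470)*(-5379 + C) = (-4*(-69) - 11470)*(-5379 - 16368) = (276 - 11470)*(-21747) = -11194*(-21747) = 243435918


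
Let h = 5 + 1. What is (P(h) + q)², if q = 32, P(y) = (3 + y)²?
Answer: 12769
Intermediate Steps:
h = 6
(P(h) + q)² = ((3 + 6)² + 32)² = (9² + 32)² = (81 + 32)² = 113² = 12769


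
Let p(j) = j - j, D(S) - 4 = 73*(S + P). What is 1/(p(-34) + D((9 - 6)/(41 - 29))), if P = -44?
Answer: -4/12759 ≈ -0.00031350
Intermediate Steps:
D(S) = -3208 + 73*S (D(S) = 4 + 73*(S - 44) = 4 + 73*(-44 + S) = 4 + (-3212 + 73*S) = -3208 + 73*S)
p(j) = 0
1/(p(-34) + D((9 - 6)/(41 - 29))) = 1/(0 + (-3208 + 73*((9 - 6)/(41 - 29)))) = 1/(0 + (-3208 + 73*(3/12))) = 1/(0 + (-3208 + 73*(3*(1/12)))) = 1/(0 + (-3208 + 73*(¼))) = 1/(0 + (-3208 + 73/4)) = 1/(0 - 12759/4) = 1/(-12759/4) = -4/12759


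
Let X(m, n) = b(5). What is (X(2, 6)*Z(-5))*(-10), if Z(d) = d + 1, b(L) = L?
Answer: 200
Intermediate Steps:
X(m, n) = 5
Z(d) = 1 + d
(X(2, 6)*Z(-5))*(-10) = (5*(1 - 5))*(-10) = (5*(-4))*(-10) = -20*(-10) = 200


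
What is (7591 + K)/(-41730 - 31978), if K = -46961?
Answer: 19685/36854 ≈ 0.53413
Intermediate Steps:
(7591 + K)/(-41730 - 31978) = (7591 - 46961)/(-41730 - 31978) = -39370/(-73708) = -39370*(-1/73708) = 19685/36854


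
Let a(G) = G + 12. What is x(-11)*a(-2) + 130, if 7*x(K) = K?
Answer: 800/7 ≈ 114.29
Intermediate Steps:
x(K) = K/7
a(G) = 12 + G
x(-11)*a(-2) + 130 = ((1/7)*(-11))*(12 - 2) + 130 = -11/7*10 + 130 = -110/7 + 130 = 800/7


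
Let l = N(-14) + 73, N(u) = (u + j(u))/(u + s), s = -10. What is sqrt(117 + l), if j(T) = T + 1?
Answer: sqrt(3058)/4 ≈ 13.825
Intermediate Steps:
j(T) = 1 + T
N(u) = (1 + 2*u)/(-10 + u) (N(u) = (u + (1 + u))/(u - 10) = (1 + 2*u)/(-10 + u))
l = 593/8 (l = (1 + 2*(-14))/(-10 - 14) + 73 = (1 - 28)/(-24) + 73 = -1/24*(-27) + 73 = 9/8 + 73 = 593/8 ≈ 74.125)
sqrt(117 + l) = sqrt(117 + 593/8) = sqrt(1529/8) = sqrt(3058)/4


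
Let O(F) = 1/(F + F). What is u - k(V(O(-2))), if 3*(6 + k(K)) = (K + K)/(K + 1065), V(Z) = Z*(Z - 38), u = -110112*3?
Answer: -1893121264/5731 ≈ -3.3033e+5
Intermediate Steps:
u = -330336 (u = -592*558 = -330336)
O(F) = 1/(2*F)
V(Z) = Z*(-38 + Z)
k(K) = -6 + 2*K/(3*(1065 + K)) (k(K) = -6 + ((K + K)/(K + 1065))/3 = -6 + ((2*K)/(1065 + K))/3 = -6 + (2*K/(1065 + K))/3 = -6 + 2*K/(3*(1065 + K)))
u - k(V(O(-2))) = -330336 - 2*(-9585 - 8*(½)/(-2)*(-38 + (½)/(-2)))/(3*(1065 + ((½)/(-2))*(-38 + (½)/(-2)))) = -330336 - 2*(-9585 - 8*(½)*(-½)*(-38 + (½)*(-½)))/(3*(1065 + ((½)*(-½))*(-38 + (½)*(-½)))) = -330336 - 2*(-9585 - (-2)*(-38 - ¼))/(3*(1065 - (-38 - ¼)/4)) = -330336 - 2*(-9585 - (-2)*(-153)/4)/(3*(1065 - ¼*(-153/4))) = -330336 - 2*(-9585 - 8*153/16)/(3*(1065 + 153/16)) = -330336 - 2*(-9585 - 153/2)/(3*17193/16) = -330336 - 2*16*(-19323)/(3*17193*2) = -330336 - 1*(-34352/5731) = -330336 + 34352/5731 = -1893121264/5731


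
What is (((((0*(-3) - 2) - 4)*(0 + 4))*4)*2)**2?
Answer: 36864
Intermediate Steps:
(((((0*(-3) - 2) - 4)*(0 + 4))*4)*2)**2 = (((((0 - 2) - 4)*4)*4)*2)**2 = ((((-2 - 4)*4)*4)*2)**2 = ((-6*4*4)*2)**2 = (-24*4*2)**2 = (-96*2)**2 = (-192)**2 = 36864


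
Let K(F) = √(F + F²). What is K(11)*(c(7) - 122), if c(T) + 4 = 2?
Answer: -248*√33 ≈ -1424.7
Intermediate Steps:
c(T) = -2 (c(T) = -4 + 2 = -2)
K(11)*(c(7) - 122) = √(11*(1 + 11))*(-2 - 122) = √(11*12)*(-124) = √132*(-124) = (2*√33)*(-124) = -248*√33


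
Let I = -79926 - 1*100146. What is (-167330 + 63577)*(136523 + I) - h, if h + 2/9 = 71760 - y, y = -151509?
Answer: 40663045154/9 ≈ 4.5181e+9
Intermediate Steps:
I = -180072 (I = -79926 - 100146 = -180072)
h = 2009419/9 (h = -2/9 + (71760 - 1*(-151509)) = -2/9 + (71760 + 151509) = -2/9 + 223269 = 2009419/9 ≈ 2.2327e+5)
(-167330 + 63577)*(136523 + I) - h = (-167330 + 63577)*(136523 - 180072) - 1*2009419/9 = -103753*(-43549) - 2009419/9 = 4518339397 - 2009419/9 = 40663045154/9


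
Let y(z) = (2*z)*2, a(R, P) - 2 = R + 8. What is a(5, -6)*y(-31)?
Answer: -1860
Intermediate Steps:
a(R, P) = 10 + R (a(R, P) = 2 + (R + 8) = 2 + (8 + R) = 10 + R)
y(z) = 4*z
a(5, -6)*y(-31) = (10 + 5)*(4*(-31)) = 15*(-124) = -1860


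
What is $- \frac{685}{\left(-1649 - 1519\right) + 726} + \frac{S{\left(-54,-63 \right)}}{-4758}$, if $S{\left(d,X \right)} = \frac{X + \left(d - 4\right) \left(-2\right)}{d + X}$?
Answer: $\frac{31788278}{113285601} \approx 0.2806$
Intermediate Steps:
$S{\left(d,X \right)} = \frac{8 + X - 2 d}{X + d}$ ($S{\left(d,X \right)} = \frac{X + \left(-4 + d\right) \left(-2\right)}{X + d} = \frac{X - \left(-8 + 2 d\right)}{X + d} = \frac{8 + X - 2 d}{X + d}$)
$- \frac{685}{\left(-1649 - 1519\right) + 726} + \frac{S{\left(-54,-63 \right)}}{-4758} = - \frac{685}{\left(-1649 - 1519\right) + 726} + \frac{\frac{1}{-63 - 54} \left(8 - 63 - -108\right)}{-4758} = - \frac{685}{-3168 + 726} + \frac{8 - 63 + 108}{-117} \left(- \frac{1}{4758}\right) = - \frac{685}{-2442} + \left(- \frac{1}{117}\right) 53 \left(- \frac{1}{4758}\right) = \left(-685\right) \left(- \frac{1}{2442}\right) - - \frac{53}{556686} = \frac{685}{2442} + \frac{53}{556686} = \frac{31788278}{113285601}$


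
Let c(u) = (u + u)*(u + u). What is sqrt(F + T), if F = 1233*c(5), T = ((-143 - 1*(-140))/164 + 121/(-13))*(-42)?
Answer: sqrt(140557795638)/1066 ≈ 351.70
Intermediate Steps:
c(u) = 4*u**2 (c(u) = (2*u)*(2*u) = 4*u**2)
T = 417543/1066 (T = ((-143 + 140)*(1/164) + 121*(-1/13))*(-42) = (-3*1/164 - 121/13)*(-42) = (-3/164 - 121/13)*(-42) = -19883/2132*(-42) = 417543/1066 ≈ 391.69)
F = 123300 (F = 1233*(4*5**2) = 1233*(4*25) = 1233*100 = 123300)
sqrt(F + T) = sqrt(123300 + 417543/1066) = sqrt(131855343/1066) = sqrt(140557795638)/1066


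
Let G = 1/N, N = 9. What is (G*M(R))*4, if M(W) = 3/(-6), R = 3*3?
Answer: -2/9 ≈ -0.22222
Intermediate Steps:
R = 9
M(W) = -½ (M(W) = 3*(-⅙) = -½)
G = ⅑ (G = 1/9 = ⅑ ≈ 0.11111)
(G*M(R))*4 = ((⅑)*(-½))*4 = -1/18*4 = -2/9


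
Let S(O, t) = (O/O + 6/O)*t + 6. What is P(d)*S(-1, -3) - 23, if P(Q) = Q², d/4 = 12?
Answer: 48361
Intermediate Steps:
d = 48 (d = 4*12 = 48)
S(O, t) = 6 + t*(1 + 6/O) (S(O, t) = (1 + 6/O)*t + 6 = t*(1 + 6/O) + 6 = 6 + t*(1 + 6/O))
P(d)*S(-1, -3) - 23 = 48²*(6 - 3 + 6*(-3)/(-1)) - 23 = 2304*(6 - 3 + 6*(-3)*(-1)) - 23 = 2304*(6 - 3 + 18) - 23 = 2304*21 - 23 = 48384 - 23 = 48361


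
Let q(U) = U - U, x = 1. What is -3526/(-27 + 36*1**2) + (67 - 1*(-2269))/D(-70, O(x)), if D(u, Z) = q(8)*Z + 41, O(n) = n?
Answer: -123542/369 ≈ -334.80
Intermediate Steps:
q(U) = 0
D(u, Z) = 41 (D(u, Z) = 0*Z + 41 = 0 + 41 = 41)
-3526/(-27 + 36*1**2) + (67 - 1*(-2269))/D(-70, O(x)) = -3526/(-27 + 36*1**2) + (67 - 1*(-2269))/41 = -3526/(-27 + 36*1) + (67 + 2269)*(1/41) = -3526/(-27 + 36) + 2336*(1/41) = -3526/9 + 2336/41 = -123542/369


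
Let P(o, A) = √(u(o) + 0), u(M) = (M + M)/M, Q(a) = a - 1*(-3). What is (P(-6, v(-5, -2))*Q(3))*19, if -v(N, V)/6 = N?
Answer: 114*√2 ≈ 161.22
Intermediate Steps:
v(N, V) = -6*N
Q(a) = 3 + a (Q(a) = a + 3 = 3 + a)
u(M) = 2 (u(M) = (2*M)/M = 2)
P(o, A) = √2 (P(o, A) = √(2 + 0) = √2)
(P(-6, v(-5, -2))*Q(3))*19 = (√2*(3 + 3))*19 = (√2*6)*19 = (6*√2)*19 = 114*√2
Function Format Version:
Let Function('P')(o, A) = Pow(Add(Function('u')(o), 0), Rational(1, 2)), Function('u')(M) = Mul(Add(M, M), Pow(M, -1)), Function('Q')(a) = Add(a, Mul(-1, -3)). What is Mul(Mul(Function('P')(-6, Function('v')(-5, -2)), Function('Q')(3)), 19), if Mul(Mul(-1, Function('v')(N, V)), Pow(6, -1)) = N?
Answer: Mul(114, Pow(2, Rational(1, 2))) ≈ 161.22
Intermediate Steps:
Function('v')(N, V) = Mul(-6, N)
Function('Q')(a) = Add(3, a) (Function('Q')(a) = Add(a, 3) = Add(3, a))
Function('u')(M) = 2 (Function('u')(M) = Mul(Mul(2, M), Pow(M, -1)) = 2)
Function('P')(o, A) = Pow(2, Rational(1, 2)) (Function('P')(o, A) = Pow(Add(2, 0), Rational(1, 2)) = Pow(2, Rational(1, 2)))
Mul(Mul(Function('P')(-6, Function('v')(-5, -2)), Function('Q')(3)), 19) = Mul(Mul(Pow(2, Rational(1, 2)), Add(3, 3)), 19) = Mul(Mul(Pow(2, Rational(1, 2)), 6), 19) = Mul(Mul(6, Pow(2, Rational(1, 2))), 19) = Mul(114, Pow(2, Rational(1, 2)))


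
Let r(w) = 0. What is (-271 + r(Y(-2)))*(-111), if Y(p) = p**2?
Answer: 30081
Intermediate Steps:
(-271 + r(Y(-2)))*(-111) = (-271 + 0)*(-111) = -271*(-111) = 30081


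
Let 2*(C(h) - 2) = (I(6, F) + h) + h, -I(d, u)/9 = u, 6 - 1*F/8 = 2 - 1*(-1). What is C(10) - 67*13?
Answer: -967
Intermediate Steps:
F = 24 (F = 48 - 8*(2 - 1*(-1)) = 48 - 8*(2 + 1) = 48 - 8*3 = 48 - 24 = 24)
I(d, u) = -9*u
C(h) = -106 + h (C(h) = 2 + ((-9*24 + h) + h)/2 = 2 + ((-216 + h) + h)/2 = 2 + (-216 + 2*h)/2 = 2 + (-108 + h) = -106 + h)
C(10) - 67*13 = (-106 + 10) - 67*13 = -96 - 871 = -967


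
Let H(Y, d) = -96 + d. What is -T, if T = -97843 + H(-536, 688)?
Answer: 97251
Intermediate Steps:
T = -97251 (T = -97843 + (-96 + 688) = -97843 + 592 = -97251)
-T = -1*(-97251) = 97251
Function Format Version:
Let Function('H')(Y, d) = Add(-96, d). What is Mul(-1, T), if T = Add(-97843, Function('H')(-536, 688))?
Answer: 97251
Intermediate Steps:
T = -97251 (T = Add(-97843, Add(-96, 688)) = Add(-97843, 592) = -97251)
Mul(-1, T) = Mul(-1, -97251) = 97251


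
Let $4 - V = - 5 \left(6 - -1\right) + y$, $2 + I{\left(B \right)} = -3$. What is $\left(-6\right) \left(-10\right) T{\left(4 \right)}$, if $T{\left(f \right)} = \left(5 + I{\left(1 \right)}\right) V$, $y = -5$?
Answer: $0$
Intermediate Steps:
$I{\left(B \right)} = -5$ ($I{\left(B \right)} = -2 - 3 = -5$)
$V = 44$ ($V = 4 - \left(- 5 \left(6 - -1\right) - 5\right) = 4 - \left(- 5 \left(6 + 1\right) - 5\right) = 4 - \left(\left(-5\right) 7 - 5\right) = 4 - \left(-35 - 5\right) = 4 - -40 = 4 + 40 = 44$)
$T{\left(f \right)} = 0$ ($T{\left(f \right)} = \left(5 - 5\right) 44 = 0 \cdot 44 = 0$)
$\left(-6\right) \left(-10\right) T{\left(4 \right)} = \left(-6\right) \left(-10\right) 0 = 60 \cdot 0 = 0$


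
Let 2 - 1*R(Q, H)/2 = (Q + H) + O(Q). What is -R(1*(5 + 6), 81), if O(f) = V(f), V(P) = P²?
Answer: 422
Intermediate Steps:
O(f) = f²
R(Q, H) = 4 - 2*H - 2*Q - 2*Q² (R(Q, H) = 4 - 2*((Q + H) + Q²) = 4 - 2*((H + Q) + Q²) = 4 - 2*(H + Q + Q²) = 4 + (-2*H - 2*Q - 2*Q²) = 4 - 2*H - 2*Q - 2*Q²)
-R(1*(5 + 6), 81) = -(4 - 2*81 - 2*(5 + 6) - 2*(5 + 6)²) = -(4 - 162 - 2*11 - 2*(1*11)²) = -(4 - 162 - 2*11 - 2*11²) = -(4 - 162 - 22 - 2*121) = -(4 - 162 - 22 - 242) = -1*(-422) = 422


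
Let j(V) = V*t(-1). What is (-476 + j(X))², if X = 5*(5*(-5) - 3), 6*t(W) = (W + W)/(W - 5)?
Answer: 18957316/81 ≈ 2.3404e+5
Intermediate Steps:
t(W) = W/(3*(-5 + W)) (t(W) = ((W + W)/(W - 5))/6 = ((2*W)/(-5 + W))/6 = (2*W/(-5 + W))/6 = W/(3*(-5 + W)))
X = -140 (X = 5*(-25 - 3) = 5*(-28) = -140)
j(V) = V/18 (j(V) = V*((⅓)*(-1)/(-5 - 1)) = V*((⅓)*(-1)/(-6)) = V*((⅓)*(-1)*(-⅙)) = V*(1/18) = V/18)
(-476 + j(X))² = (-476 + (1/18)*(-140))² = (-476 - 70/9)² = (-4354/9)² = 18957316/81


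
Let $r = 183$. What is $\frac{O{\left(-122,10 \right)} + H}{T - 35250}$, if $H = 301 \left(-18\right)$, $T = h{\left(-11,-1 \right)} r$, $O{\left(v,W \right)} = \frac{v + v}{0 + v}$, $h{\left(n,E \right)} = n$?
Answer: $\frac{5416}{37263} \approx 0.14535$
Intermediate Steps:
$O{\left(v,W \right)} = 2$ ($O{\left(v,W \right)} = \frac{2 v}{v} = 2$)
$T = -2013$ ($T = \left(-11\right) 183 = -2013$)
$H = -5418$
$\frac{O{\left(-122,10 \right)} + H}{T - 35250} = \frac{2 - 5418}{-2013 - 35250} = - \frac{5416}{-37263} = \left(-5416\right) \left(- \frac{1}{37263}\right) = \frac{5416}{37263}$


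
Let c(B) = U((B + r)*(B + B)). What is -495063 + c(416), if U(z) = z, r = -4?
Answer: -152279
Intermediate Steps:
c(B) = 2*B*(-4 + B) (c(B) = (B - 4)*(B + B) = (-4 + B)*(2*B) = 2*B*(-4 + B))
-495063 + c(416) = -495063 + 2*416*(-4 + 416) = -495063 + 2*416*412 = -495063 + 342784 = -152279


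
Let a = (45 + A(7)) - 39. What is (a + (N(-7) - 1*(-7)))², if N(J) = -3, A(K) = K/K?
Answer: 121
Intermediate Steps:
A(K) = 1
a = 7 (a = (45 + 1) - 39 = 46 - 39 = 7)
(a + (N(-7) - 1*(-7)))² = (7 + (-3 - 1*(-7)))² = (7 + (-3 + 7))² = (7 + 4)² = 11² = 121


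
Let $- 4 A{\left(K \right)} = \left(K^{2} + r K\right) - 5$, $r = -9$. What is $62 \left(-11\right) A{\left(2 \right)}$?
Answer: $- \frac{6479}{2} \approx -3239.5$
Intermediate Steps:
$A{\left(K \right)} = \frac{5}{4} - \frac{K^{2}}{4} + \frac{9 K}{4}$ ($A{\left(K \right)} = - \frac{\left(K^{2} - 9 K\right) - 5}{4} = - \frac{-5 + K^{2} - 9 K}{4} = \frac{5}{4} - \frac{K^{2}}{4} + \frac{9 K}{4}$)
$62 \left(-11\right) A{\left(2 \right)} = 62 \left(-11\right) \left(\frac{5}{4} - \frac{2^{2}}{4} + \frac{9}{4} \cdot 2\right) = - 682 \left(\frac{5}{4} - 1 + \frac{9}{2}\right) = \left(-682\right) \frac{19}{4} = - \frac{6479}{2}$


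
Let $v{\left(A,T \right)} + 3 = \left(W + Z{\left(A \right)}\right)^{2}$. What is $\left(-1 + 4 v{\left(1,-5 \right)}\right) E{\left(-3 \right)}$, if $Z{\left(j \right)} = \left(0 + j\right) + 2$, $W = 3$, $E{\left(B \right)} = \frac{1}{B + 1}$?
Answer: $- \frac{131}{2} \approx -65.5$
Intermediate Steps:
$E{\left(B \right)} = \frac{1}{1 + B}$
$Z{\left(j \right)} = 2 + j$ ($Z{\left(j \right)} = j + 2 = 2 + j$)
$v{\left(A,T \right)} = -3 + \left(5 + A\right)^{2}$ ($v{\left(A,T \right)} = -3 + \left(3 + \left(2 + A\right)\right)^{2} = -3 + \left(5 + A\right)^{2}$)
$\left(-1 + 4 v{\left(1,-5 \right)}\right) E{\left(-3 \right)} = \frac{-1 + 4 \left(-3 + \left(5 + 1\right)^{2}\right)}{1 - 3} = \frac{-1 + 4 \left(-3 + 6^{2}\right)}{-2} = \left(-1 + 4 \left(-3 + 36\right)\right) \left(- \frac{1}{2}\right) = \left(-1 + 4 \cdot 33\right) \left(- \frac{1}{2}\right) = \left(-1 + 132\right) \left(- \frac{1}{2}\right) = 131 \left(- \frac{1}{2}\right) = - \frac{131}{2}$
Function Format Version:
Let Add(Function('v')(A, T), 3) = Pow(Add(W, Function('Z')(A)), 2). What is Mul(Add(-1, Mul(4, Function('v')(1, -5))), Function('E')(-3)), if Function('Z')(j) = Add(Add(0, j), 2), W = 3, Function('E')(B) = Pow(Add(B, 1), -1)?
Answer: Rational(-131, 2) ≈ -65.500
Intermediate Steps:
Function('E')(B) = Pow(Add(1, B), -1)
Function('Z')(j) = Add(2, j) (Function('Z')(j) = Add(j, 2) = Add(2, j))
Function('v')(A, T) = Add(-3, Pow(Add(5, A), 2)) (Function('v')(A, T) = Add(-3, Pow(Add(3, Add(2, A)), 2)) = Add(-3, Pow(Add(5, A), 2)))
Mul(Add(-1, Mul(4, Function('v')(1, -5))), Function('E')(-3)) = Mul(Add(-1, Mul(4, Add(-3, Pow(Add(5, 1), 2)))), Pow(Add(1, -3), -1)) = Mul(Add(-1, Mul(4, Add(-3, Pow(6, 2)))), Pow(-2, -1)) = Mul(Add(-1, Mul(4, Add(-3, 36))), Rational(-1, 2)) = Mul(Add(-1, Mul(4, 33)), Rational(-1, 2)) = Mul(Add(-1, 132), Rational(-1, 2)) = Mul(131, Rational(-1, 2)) = Rational(-131, 2)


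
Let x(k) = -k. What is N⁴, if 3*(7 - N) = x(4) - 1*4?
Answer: 707281/81 ≈ 8731.9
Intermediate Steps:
N = 29/3 (N = 7 - (-1*4 - 1*4)/3 = 7 - (-4 - 4)/3 = 7 - ⅓*(-8) = 7 + 8/3 = 29/3 ≈ 9.6667)
N⁴ = (29/3)⁴ = 707281/81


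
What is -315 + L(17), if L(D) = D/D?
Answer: -314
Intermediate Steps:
L(D) = 1
-315 + L(17) = -315 + 1 = -314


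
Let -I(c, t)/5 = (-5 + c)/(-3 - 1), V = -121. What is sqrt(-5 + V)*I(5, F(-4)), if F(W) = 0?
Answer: 0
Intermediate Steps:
I(c, t) = -25/4 + 5*c/4 (I(c, t) = -5*(-5 + c)/(-3 - 1) = -5*(-5 + c)/(-4) = -5*(-5 + c)*(-1)/4 = -5*(5/4 - c/4) = -25/4 + 5*c/4)
sqrt(-5 + V)*I(5, F(-4)) = sqrt(-5 - 121)*(-25/4 + (5/4)*5) = sqrt(-126)*(-25/4 + 25/4) = (3*I*sqrt(14))*0 = 0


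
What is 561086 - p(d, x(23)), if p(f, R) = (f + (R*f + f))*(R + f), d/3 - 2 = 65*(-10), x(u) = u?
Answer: -92799514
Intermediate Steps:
d = -1944 (d = 6 + 3*(65*(-10)) = 6 + 3*(-650) = 6 - 1950 = -1944)
p(f, R) = (R + f)*(2*f + R*f) (p(f, R) = (f + (f + R*f))*(R + f) = (2*f + R*f)*(R + f) = (R + f)*(2*f + R*f))
561086 - p(d, x(23)) = 561086 - (-1944)*(23² + 2*23 + 2*(-1944) + 23*(-1944)) = 561086 - (-1944)*(529 + 46 - 3888 - 44712) = 561086 - (-1944)*(-48025) = 561086 - 1*93360600 = 561086 - 93360600 = -92799514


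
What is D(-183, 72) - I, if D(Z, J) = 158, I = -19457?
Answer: 19615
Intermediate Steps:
D(-183, 72) - I = 158 - 1*(-19457) = 158 + 19457 = 19615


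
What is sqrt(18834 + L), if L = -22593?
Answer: I*sqrt(3759) ≈ 61.311*I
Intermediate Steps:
sqrt(18834 + L) = sqrt(18834 - 22593) = sqrt(-3759) = I*sqrt(3759)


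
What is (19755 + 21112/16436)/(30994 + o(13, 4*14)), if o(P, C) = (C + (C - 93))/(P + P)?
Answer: 301520414/473041581 ≈ 0.63741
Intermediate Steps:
o(P, C) = (-93 + 2*C)/(2*P) (o(P, C) = (C + (-93 + C))/((2*P)) = (-93 + 2*C)*(1/(2*P)) = (-93 + 2*C)/(2*P))
(19755 + 21112/16436)/(30994 + o(13, 4*14)) = (19755 + 21112/16436)/(30994 + (-93/2 + 4*14)/13) = (19755 + 21112*(1/16436))/(30994 + (-93/2 + 56)/13) = (19755 + 754/587)/(30994 + (1/13)*(19/2)) = 11596939/(587*(30994 + 19/26)) = 11596939/(587*(805863/26)) = (11596939/587)*(26/805863) = 301520414/473041581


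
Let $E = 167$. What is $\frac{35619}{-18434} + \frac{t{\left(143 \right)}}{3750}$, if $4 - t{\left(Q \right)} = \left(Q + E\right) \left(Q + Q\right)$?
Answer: $- \frac{294642659}{11521250} \approx -25.574$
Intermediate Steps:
$t{\left(Q \right)} = 4 - 2 Q \left(167 + Q\right)$ ($t{\left(Q \right)} = 4 - \left(Q + 167\right) \left(Q + Q\right) = 4 - \left(167 + Q\right) 2 Q = 4 - 2 Q \left(167 + Q\right)$)
$\frac{35619}{-18434} + \frac{t{\left(143 \right)}}{3750} = \frac{35619}{-18434} + \frac{4 - 47762 - 2 \cdot 143^{2}}{3750} = 35619 \left(- \frac{1}{18434}\right) + \left(4 - 47762 - 40898\right) \frac{1}{3750} = - \frac{35619}{18434} + \left(4 - 47762 - 40898\right) \frac{1}{3750} = - \frac{35619}{18434} - \frac{14776}{625} = - \frac{294642659}{11521250}$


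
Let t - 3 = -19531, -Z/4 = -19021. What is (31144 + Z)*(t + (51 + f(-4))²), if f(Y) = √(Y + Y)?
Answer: -1815906180 + 21874512*I*√2 ≈ -1.8159e+9 + 3.0935e+7*I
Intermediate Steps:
Z = 76084 (Z = -4*(-19021) = 76084)
t = -19528 (t = 3 - 19531 = -19528)
f(Y) = √2*√Y (f(Y) = √(2*Y) = √2*√Y)
(31144 + Z)*(t + (51 + f(-4))²) = (31144 + 76084)*(-19528 + (51 + √2*√(-4))²) = 107228*(-19528 + (51 + √2*(2*I))²) = 107228*(-19528 + (51 + 2*I*√2)²) = -2093948384 + 107228*(51 + 2*I*√2)²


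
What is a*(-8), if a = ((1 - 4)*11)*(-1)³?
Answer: -264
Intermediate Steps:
a = 33 (a = -3*11*(-1) = -33*(-1) = 33)
a*(-8) = 33*(-8) = -264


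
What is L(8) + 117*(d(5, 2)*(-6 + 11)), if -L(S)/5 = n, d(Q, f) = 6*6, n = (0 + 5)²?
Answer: 20935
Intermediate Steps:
n = 25 (n = 5² = 25)
d(Q, f) = 36
L(S) = -125 (L(S) = -5*25 = -125)
L(8) + 117*(d(5, 2)*(-6 + 11)) = -125 + 117*(36*(-6 + 11)) = -125 + 117*(36*5) = -125 + 117*180 = -125 + 21060 = 20935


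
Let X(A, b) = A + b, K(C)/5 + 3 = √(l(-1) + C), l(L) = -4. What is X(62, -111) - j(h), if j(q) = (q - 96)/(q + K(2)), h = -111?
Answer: -403228/7963 - 1035*I*√2/15926 ≈ -50.638 - 0.091907*I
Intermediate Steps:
K(C) = -15 + 5*√(-4 + C)
j(q) = (-96 + q)/(-15 + q + 5*I*√2) (j(q) = (q - 96)/(q + (-15 + 5*√(-4 + 2))) = (-96 + q)/(q + (-15 + 5*√(-2))) = (-96 + q)/(q + (-15 + 5*(I*√2))) = (-96 + q)/(q + (-15 + 5*I*√2)) = (-96 + q)/(-15 + q + 5*I*√2))
X(62, -111) - j(h) = (62 - 111) - (-96 - 111)/(-15 - 111 + 5*I*√2) = -49 - (-207)/(-126 + 5*I*√2) = -49 + 207/(-126 + 5*I*√2)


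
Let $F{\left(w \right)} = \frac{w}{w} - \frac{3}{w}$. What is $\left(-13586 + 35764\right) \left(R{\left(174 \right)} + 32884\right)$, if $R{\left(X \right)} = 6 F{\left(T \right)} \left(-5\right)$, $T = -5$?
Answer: $728236808$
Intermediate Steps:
$F{\left(w \right)} = 1 - \frac{3}{w}$
$R{\left(X \right)} = -48$ ($R{\left(X \right)} = 6 \frac{-3 - 5}{-5} \left(-5\right) = 6 \left(\left(- \frac{1}{5}\right) \left(-8\right)\right) \left(-5\right) = 6 \cdot \frac{8}{5} \left(-5\right) = \frac{48}{5} \left(-5\right) = -48$)
$\left(-13586 + 35764\right) \left(R{\left(174 \right)} + 32884\right) = \left(-13586 + 35764\right) \left(-48 + 32884\right) = 22178 \cdot 32836 = 728236808$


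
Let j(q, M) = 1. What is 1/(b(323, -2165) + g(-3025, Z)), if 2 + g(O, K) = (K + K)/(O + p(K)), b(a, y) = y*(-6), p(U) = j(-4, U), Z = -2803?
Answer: 1512/19640659 ≈ 7.6983e-5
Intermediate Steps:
p(U) = 1
b(a, y) = -6*y
g(O, K) = -2 + 2*K/(1 + O) (g(O, K) = -2 + (K + K)/(O + 1) = -2 + (2*K)/(1 + O) = -2 + 2*K/(1 + O))
1/(b(323, -2165) + g(-3025, Z)) = 1/(-6*(-2165) + 2*(-1 - 2803 - 1*(-3025))/(1 - 3025)) = 1/(12990 + 2*(-1 - 2803 + 3025)/(-3024)) = 1/(12990 + 2*(-1/3024)*221) = 1/(12990 - 221/1512) = 1/(19640659/1512) = 1512/19640659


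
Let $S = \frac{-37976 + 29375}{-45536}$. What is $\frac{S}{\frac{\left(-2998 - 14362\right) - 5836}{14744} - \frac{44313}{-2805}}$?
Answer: $\frac{14821286205}{1116174811888} \approx 0.013279$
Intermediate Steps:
$S = \frac{8601}{45536}$ ($S = \left(-8601\right) \left(- \frac{1}{45536}\right) = \frac{8601}{45536} \approx 0.18888$)
$\frac{S}{\frac{\left(-2998 - 14362\right) - 5836}{14744} - \frac{44313}{-2805}} = \frac{8601}{45536 \left(\frac{\left(-2998 - 14362\right) - 5836}{14744} - \frac{44313}{-2805}\right)} = \frac{8601}{45536 \left(\left(-17360 - 5836\right) \frac{1}{14744} - - \frac{14771}{935}\right)} = \frac{8601}{45536 \left(\left(-23196\right) \frac{1}{14744} + \frac{14771}{935}\right)} = \frac{8601}{45536 \left(- \frac{5799}{3686} + \frac{14771}{935}\right)} = \frac{8601}{45536 \cdot \frac{49023841}{3446410}} = \frac{8601}{45536} \cdot \frac{3446410}{49023841} = \frac{14821286205}{1116174811888}$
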